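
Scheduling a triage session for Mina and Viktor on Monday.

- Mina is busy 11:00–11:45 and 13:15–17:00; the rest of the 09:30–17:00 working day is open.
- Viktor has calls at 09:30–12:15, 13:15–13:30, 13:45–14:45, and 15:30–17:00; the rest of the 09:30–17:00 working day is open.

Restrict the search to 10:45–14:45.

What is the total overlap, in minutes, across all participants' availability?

Mina free within 09:30–17:00: 09:30–11:00, 11:45–13:15.
Viktor free within 09:30–17:00: 12:15–13:15, 13:30–13:45, 14:45–15:30.
Mina ∩ Viktor: 12:15–13:15.
Restricted to 10:45–14:45: 12:15–13:15.
Total common minutes: 60.

60 minutes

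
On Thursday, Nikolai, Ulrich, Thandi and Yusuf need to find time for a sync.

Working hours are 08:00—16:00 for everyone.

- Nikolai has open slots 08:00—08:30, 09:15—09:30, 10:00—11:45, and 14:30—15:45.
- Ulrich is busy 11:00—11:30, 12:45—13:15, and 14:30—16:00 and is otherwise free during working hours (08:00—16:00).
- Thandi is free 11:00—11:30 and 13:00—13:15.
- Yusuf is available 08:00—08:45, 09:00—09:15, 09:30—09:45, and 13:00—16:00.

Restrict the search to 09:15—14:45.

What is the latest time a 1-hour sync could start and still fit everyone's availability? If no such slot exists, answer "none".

Ulrich free within 08:00–16:00: 08:00–11:00, 11:30–12:45, 13:15–14:30.
Nikolai ∩ Ulrich: 08:00–08:30, 09:15–09:30, 10:00–11:00, 11:30–11:45.
Nikolai ∩ Ulrich ∩ Thandi: (none).
Nikolai ∩ Ulrich ∩ Thandi ∩ Yusuf: (none).
Restricted to 09:15–14:45: (none).
Windows ≥ 60 min: (none).

none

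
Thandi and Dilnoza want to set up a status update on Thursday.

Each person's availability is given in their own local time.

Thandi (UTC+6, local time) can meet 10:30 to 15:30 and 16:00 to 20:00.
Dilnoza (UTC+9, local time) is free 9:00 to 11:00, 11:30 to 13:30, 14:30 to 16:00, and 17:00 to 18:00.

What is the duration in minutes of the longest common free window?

Thandi → UTC: 04:30–09:30, 10:00–14:00.
Dilnoza → UTC: 00:00–02:00, 02:30–04:30, 05:30–07:00, 08:00–09:00.
Thandi ∩ Dilnoza: 05:30–07:00, 08:00–09:00.
Common window lengths: 90, 60 min; longest is 90.

90 minutes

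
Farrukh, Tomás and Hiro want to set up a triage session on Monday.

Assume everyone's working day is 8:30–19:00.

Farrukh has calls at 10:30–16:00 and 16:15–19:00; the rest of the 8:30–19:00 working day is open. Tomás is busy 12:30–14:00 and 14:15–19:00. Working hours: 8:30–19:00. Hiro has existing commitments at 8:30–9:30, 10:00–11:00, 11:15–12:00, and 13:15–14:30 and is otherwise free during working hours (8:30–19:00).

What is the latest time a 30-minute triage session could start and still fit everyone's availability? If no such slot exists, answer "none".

Farrukh free within 08:30–19:00: 08:30–10:30, 16:00–16:15.
Tomás free within 08:30–19:00: 08:30–12:30, 14:00–14:15.
Hiro free within 08:30–19:00: 09:30–10:00, 11:00–11:15, 12:00–13:15, 14:30–19:00.
Farrukh ∩ Tomás: 08:30–10:30.
Farrukh ∩ Tomás ∩ Hiro: 09:30–10:00.
Windows ≥ 30 min: 09:30–10:00.
Latest start in the last window 09:30–10:00 is 10:00 − 30 min = 09:30.

09:30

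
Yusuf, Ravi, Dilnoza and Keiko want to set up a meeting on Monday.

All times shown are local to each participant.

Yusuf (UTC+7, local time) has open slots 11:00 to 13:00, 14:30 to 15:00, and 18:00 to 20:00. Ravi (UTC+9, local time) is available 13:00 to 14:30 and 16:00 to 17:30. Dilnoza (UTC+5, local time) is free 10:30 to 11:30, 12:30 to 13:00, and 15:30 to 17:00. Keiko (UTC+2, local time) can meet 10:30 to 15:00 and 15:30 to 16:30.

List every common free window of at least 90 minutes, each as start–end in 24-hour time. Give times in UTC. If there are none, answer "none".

none

Yusuf → UTC: 04:00–06:00, 07:30–08:00, 11:00–13:00.
Ravi → UTC: 04:00–05:30, 07:00–08:30.
Dilnoza → UTC: 05:30–06:30, 07:30–08:00, 10:30–12:00.
Keiko → UTC: 08:30–13:00, 13:30–14:30.
Yusuf ∩ Ravi: 04:00–05:30, 07:30–08:00.
Yusuf ∩ Ravi ∩ Dilnoza: 07:30–08:00.
Yusuf ∩ Ravi ∩ Dilnoza ∩ Keiko: (none).
Windows ≥ 90 min: (none).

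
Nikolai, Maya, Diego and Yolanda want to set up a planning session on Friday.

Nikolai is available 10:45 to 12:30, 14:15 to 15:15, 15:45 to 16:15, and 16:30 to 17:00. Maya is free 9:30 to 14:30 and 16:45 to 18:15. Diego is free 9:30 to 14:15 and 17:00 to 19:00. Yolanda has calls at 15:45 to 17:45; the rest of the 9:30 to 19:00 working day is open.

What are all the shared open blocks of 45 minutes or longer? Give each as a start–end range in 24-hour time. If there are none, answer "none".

10:45–12:30

Yolanda free within 09:30–19:00: 09:30–15:45, 17:45–19:00.
Nikolai ∩ Maya: 10:45–12:30, 14:15–14:30, 16:45–17:00.
Nikolai ∩ Maya ∩ Diego: 10:45–12:30.
Nikolai ∩ Maya ∩ Diego ∩ Yolanda: 10:45–12:30.
Windows ≥ 45 min: 10:45–12:30.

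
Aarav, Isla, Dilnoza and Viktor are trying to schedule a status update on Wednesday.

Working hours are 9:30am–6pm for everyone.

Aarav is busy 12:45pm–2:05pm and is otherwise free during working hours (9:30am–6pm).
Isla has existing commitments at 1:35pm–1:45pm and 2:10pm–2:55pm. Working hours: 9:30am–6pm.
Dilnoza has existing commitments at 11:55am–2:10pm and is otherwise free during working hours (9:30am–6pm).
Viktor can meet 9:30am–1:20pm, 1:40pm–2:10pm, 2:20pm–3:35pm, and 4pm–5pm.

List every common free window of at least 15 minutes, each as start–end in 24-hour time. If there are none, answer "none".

Aarav free within 09:30–18:00: 09:30–12:45, 14:05–18:00.
Isla free within 09:30–18:00: 09:30–13:35, 13:45–14:10, 14:55–18:00.
Dilnoza free within 09:30–18:00: 09:30–11:55, 14:10–18:00.
Aarav ∩ Isla: 09:30–12:45, 14:05–14:10, 14:55–18:00.
Aarav ∩ Isla ∩ Dilnoza: 09:30–11:55, 14:55–18:00.
Aarav ∩ Isla ∩ Dilnoza ∩ Viktor: 09:30–11:55, 14:55–15:35, 16:00–17:00.
Windows ≥ 15 min: 09:30–11:55, 14:55–15:35, 16:00–17:00.

09:30–11:55, 14:55–15:35, 16:00–17:00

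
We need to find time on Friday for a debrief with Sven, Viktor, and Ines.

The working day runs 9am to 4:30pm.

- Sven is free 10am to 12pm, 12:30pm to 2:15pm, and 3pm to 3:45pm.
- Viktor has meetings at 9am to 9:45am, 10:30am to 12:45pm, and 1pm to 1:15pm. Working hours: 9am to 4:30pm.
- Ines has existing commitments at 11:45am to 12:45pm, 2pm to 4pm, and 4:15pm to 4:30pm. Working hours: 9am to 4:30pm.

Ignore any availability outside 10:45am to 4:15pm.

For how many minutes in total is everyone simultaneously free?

60 minutes

Viktor free within 09:00–16:30: 09:45–10:30, 12:45–13:00, 13:15–16:30.
Ines free within 09:00–16:30: 09:00–11:45, 12:45–14:00, 16:00–16:15.
Sven ∩ Viktor: 10:00–10:30, 12:45–13:00, 13:15–14:15, 15:00–15:45.
Sven ∩ Viktor ∩ Ines: 10:00–10:30, 12:45–13:00, 13:15–14:00.
Restricted to 10:45–16:15: 12:45–13:00, 13:15–14:00.
Total common minutes: 15 + 45 = 60.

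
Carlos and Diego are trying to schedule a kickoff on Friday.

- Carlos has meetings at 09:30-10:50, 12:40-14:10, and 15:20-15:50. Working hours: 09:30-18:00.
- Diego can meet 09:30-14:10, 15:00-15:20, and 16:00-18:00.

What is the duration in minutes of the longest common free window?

Carlos free within 09:30–18:00: 10:50–12:40, 14:10–15:20, 15:50–18:00.
Carlos ∩ Diego: 10:50–12:40, 15:00–15:20, 16:00–18:00.
Common window lengths: 110, 20, 120 min; longest is 120.

120 minutes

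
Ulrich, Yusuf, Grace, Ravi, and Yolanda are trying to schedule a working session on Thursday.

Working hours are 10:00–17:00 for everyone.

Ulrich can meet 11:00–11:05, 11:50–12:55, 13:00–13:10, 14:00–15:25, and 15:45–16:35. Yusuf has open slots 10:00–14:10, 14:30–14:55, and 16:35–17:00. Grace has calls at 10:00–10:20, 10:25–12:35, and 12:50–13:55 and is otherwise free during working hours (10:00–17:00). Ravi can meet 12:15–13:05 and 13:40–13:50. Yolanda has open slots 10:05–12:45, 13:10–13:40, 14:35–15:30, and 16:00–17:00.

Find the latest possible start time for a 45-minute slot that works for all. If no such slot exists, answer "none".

none

Grace free within 10:00–17:00: 10:20–10:25, 12:35–12:50, 13:55–17:00.
Ulrich ∩ Yusuf: 11:00–11:05, 11:50–12:55, 13:00–13:10, 14:00–14:10, 14:30–14:55.
Ulrich ∩ Yusuf ∩ Grace: 12:35–12:50, 14:00–14:10, 14:30–14:55.
Ulrich ∩ Yusuf ∩ Grace ∩ Ravi: 12:35–12:50.
Ulrich ∩ Yusuf ∩ Grace ∩ Ravi ∩ Yolanda: 12:35–12:45.
Windows ≥ 45 min: (none).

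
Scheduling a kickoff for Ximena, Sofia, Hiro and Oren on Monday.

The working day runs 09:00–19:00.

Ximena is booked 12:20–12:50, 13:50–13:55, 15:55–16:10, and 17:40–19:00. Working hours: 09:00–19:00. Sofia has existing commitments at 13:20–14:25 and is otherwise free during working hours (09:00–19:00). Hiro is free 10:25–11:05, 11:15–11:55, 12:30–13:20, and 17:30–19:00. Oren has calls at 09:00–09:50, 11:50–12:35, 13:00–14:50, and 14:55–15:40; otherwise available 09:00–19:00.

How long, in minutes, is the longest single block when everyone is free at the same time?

40 minutes

Ximena free within 09:00–19:00: 09:00–12:20, 12:50–13:50, 13:55–15:55, 16:10–17:40.
Sofia free within 09:00–19:00: 09:00–13:20, 14:25–19:00.
Oren free within 09:00–19:00: 09:50–11:50, 12:35–13:00, 14:50–14:55, 15:40–19:00.
Ximena ∩ Sofia: 09:00–12:20, 12:50–13:20, 14:25–15:55, 16:10–17:40.
Ximena ∩ Sofia ∩ Hiro: 10:25–11:05, 11:15–11:55, 12:50–13:20, 17:30–17:40.
Ximena ∩ Sofia ∩ Hiro ∩ Oren: 10:25–11:05, 11:15–11:50, 12:50–13:00, 17:30–17:40.
Common window lengths: 40, 35, 10, 10 min; longest is 40.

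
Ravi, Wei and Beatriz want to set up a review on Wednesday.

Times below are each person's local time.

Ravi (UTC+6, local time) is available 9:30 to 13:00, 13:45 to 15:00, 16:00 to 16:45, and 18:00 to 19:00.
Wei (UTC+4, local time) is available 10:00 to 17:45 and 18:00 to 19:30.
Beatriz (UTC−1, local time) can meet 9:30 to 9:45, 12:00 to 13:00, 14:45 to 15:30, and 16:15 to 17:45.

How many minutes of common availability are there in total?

Ravi → UTC: 03:30–07:00, 07:45–09:00, 10:00–10:45, 12:00–13:00.
Wei → UTC: 06:00–13:45, 14:00–15:30.
Beatriz → UTC: 10:30–10:45, 13:00–14:00, 15:45–16:30, 17:15–18:45.
Ravi ∩ Wei: 06:00–07:00, 07:45–09:00, 10:00–10:45, 12:00–13:00.
Ravi ∩ Wei ∩ Beatriz: 10:30–10:45.
Total common minutes: 15.

15 minutes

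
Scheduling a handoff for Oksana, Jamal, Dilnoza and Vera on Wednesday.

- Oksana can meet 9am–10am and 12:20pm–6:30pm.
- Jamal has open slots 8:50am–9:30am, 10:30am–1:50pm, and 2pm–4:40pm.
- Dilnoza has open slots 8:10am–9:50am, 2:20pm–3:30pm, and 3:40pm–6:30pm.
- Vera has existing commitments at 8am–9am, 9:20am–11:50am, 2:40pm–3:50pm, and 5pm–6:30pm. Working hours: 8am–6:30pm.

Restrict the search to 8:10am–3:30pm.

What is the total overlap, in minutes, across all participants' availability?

Vera free within 08:00–18:30: 09:00–09:20, 11:50–14:40, 15:50–17:00.
Oksana ∩ Jamal: 09:00–09:30, 12:20–13:50, 14:00–16:40.
Oksana ∩ Jamal ∩ Dilnoza: 09:00–09:30, 14:20–15:30, 15:40–16:40.
Oksana ∩ Jamal ∩ Dilnoza ∩ Vera: 09:00–09:20, 14:20–14:40, 15:50–16:40.
Restricted to 08:10–15:30: 09:00–09:20, 14:20–14:40.
Total common minutes: 20 + 20 = 40.

40 minutes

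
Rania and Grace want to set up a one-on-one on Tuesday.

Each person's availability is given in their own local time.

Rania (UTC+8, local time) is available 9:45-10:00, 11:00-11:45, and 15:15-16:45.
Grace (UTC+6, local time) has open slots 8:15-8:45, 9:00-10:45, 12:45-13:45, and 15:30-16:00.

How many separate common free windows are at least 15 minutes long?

Rania → UTC: 01:45–02:00, 03:00–03:45, 07:15–08:45.
Grace → UTC: 02:15–02:45, 03:00–04:45, 06:45–07:45, 09:30–10:00.
Rania ∩ Grace: 03:00–03:45, 07:15–07:45.
Windows ≥ 15 min: 03:00–03:45, 07:15–07:45.
That's 2 windows.

2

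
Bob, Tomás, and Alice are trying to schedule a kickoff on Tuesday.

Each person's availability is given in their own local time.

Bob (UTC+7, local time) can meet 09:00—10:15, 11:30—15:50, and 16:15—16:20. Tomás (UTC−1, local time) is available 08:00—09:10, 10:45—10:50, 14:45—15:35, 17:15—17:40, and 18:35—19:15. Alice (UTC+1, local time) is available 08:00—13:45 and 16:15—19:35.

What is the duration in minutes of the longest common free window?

5 minutes

Bob → UTC: 02:00–03:15, 04:30–08:50, 09:15–09:20.
Tomás → UTC: 09:00–10:10, 11:45–11:50, 15:45–16:35, 18:15–18:40, 19:35–20:15.
Alice → UTC: 07:00–12:45, 15:15–18:35.
Bob ∩ Tomás: 09:15–09:20.
Bob ∩ Tomás ∩ Alice: 09:15–09:20.
Single common window of 5 minutes.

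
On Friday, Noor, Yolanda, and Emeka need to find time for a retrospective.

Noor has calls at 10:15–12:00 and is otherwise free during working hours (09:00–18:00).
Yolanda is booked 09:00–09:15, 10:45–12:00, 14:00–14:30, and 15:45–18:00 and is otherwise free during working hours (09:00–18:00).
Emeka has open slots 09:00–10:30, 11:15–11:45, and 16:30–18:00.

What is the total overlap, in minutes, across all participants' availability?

Noor free within 09:00–18:00: 09:00–10:15, 12:00–18:00.
Yolanda free within 09:00–18:00: 09:15–10:45, 12:00–14:00, 14:30–15:45.
Noor ∩ Yolanda: 09:15–10:15, 12:00–14:00, 14:30–15:45.
Noor ∩ Yolanda ∩ Emeka: 09:15–10:15.
Total common minutes: 60.

60 minutes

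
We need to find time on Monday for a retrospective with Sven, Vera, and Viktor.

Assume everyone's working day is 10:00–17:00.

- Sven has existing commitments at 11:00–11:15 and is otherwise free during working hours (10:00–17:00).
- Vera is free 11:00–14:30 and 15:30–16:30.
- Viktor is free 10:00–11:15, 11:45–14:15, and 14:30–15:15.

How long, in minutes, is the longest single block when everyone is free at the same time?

Sven free within 10:00–17:00: 10:00–11:00, 11:15–17:00.
Sven ∩ Vera: 11:15–14:30, 15:30–16:30.
Sven ∩ Vera ∩ Viktor: 11:45–14:15.
Single common window of 150 minutes.

150 minutes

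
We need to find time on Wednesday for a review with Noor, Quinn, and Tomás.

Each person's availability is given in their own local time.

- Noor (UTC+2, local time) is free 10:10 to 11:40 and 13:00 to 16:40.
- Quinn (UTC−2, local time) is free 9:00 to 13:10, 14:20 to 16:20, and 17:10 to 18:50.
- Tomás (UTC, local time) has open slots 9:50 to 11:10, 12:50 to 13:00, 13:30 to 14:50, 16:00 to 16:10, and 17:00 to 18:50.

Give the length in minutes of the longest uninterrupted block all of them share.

Noor → UTC: 08:10–09:40, 11:00–14:40.
Quinn → UTC: 11:00–15:10, 16:20–18:20, 19:10–20:50.
Tomás → UTC: 09:50–11:10, 12:50–13:00, 13:30–14:50, 16:00–16:10, 17:00–18:50.
Noor ∩ Quinn: 11:00–14:40.
Noor ∩ Quinn ∩ Tomás: 11:00–11:10, 12:50–13:00, 13:30–14:40.
Common window lengths: 10, 10, 70 min; longest is 70.

70 minutes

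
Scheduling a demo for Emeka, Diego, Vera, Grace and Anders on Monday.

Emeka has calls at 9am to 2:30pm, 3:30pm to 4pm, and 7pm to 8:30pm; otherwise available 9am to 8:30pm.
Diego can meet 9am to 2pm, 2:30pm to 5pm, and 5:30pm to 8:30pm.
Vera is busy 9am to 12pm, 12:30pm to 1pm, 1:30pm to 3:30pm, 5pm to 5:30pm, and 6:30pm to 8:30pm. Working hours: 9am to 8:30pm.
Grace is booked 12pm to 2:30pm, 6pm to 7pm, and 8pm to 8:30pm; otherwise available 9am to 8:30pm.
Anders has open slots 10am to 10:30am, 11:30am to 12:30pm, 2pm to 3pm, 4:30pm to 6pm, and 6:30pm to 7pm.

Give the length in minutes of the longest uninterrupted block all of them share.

30 minutes

Emeka free within 09:00–20:30: 14:30–15:30, 16:00–19:00.
Vera free within 09:00–20:30: 12:00–12:30, 13:00–13:30, 15:30–17:00, 17:30–18:30.
Grace free within 09:00–20:30: 09:00–12:00, 14:30–18:00, 19:00–20:00.
Emeka ∩ Diego: 14:30–15:30, 16:00–17:00, 17:30–19:00.
Emeka ∩ Diego ∩ Vera: 16:00–17:00, 17:30–18:30.
Emeka ∩ Diego ∩ Vera ∩ Grace: 16:00–17:00, 17:30–18:00.
Emeka ∩ Diego ∩ Vera ∩ Grace ∩ Anders: 16:30–17:00, 17:30–18:00.
Common window lengths: 30, 30 min; longest is 30.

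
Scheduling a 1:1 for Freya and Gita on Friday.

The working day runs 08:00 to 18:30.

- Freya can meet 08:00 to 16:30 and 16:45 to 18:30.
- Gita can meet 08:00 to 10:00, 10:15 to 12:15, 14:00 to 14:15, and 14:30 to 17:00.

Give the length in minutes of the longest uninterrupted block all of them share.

Freya ∩ Gita: 08:00–10:00, 10:15–12:15, 14:00–14:15, 14:30–16:30, 16:45–17:00.
Common window lengths: 120, 120, 15, 120, 15 min; longest is 120.

120 minutes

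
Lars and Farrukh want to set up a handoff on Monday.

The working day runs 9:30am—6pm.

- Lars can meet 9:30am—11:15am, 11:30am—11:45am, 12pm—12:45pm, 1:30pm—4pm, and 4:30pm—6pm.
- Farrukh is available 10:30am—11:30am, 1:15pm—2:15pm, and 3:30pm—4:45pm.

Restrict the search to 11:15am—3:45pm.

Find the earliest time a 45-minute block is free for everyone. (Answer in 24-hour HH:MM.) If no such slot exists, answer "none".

Lars ∩ Farrukh: 10:30–11:15, 13:30–14:15, 15:30–16:00, 16:30–16:45.
Restricted to 11:15–15:45: 13:30–14:15, 15:30–15:45.
Windows ≥ 45 min: 13:30–14:15.
Earliest such window starts at 13:30.

13:30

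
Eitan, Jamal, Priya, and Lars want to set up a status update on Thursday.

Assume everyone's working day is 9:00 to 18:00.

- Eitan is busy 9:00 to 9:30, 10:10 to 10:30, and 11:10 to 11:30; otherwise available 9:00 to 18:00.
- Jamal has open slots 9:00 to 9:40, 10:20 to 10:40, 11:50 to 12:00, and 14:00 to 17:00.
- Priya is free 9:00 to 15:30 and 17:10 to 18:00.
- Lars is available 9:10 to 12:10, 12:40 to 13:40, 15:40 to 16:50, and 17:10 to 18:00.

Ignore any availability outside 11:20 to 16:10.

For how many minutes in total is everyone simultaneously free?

10 minutes

Eitan free within 09:00–18:00: 09:30–10:10, 10:30–11:10, 11:30–18:00.
Eitan ∩ Jamal: 09:30–09:40, 10:30–10:40, 11:50–12:00, 14:00–17:00.
Eitan ∩ Jamal ∩ Priya: 09:30–09:40, 10:30–10:40, 11:50–12:00, 14:00–15:30.
Eitan ∩ Jamal ∩ Priya ∩ Lars: 09:30–09:40, 10:30–10:40, 11:50–12:00.
Restricted to 11:20–16:10: 11:50–12:00.
Total common minutes: 10.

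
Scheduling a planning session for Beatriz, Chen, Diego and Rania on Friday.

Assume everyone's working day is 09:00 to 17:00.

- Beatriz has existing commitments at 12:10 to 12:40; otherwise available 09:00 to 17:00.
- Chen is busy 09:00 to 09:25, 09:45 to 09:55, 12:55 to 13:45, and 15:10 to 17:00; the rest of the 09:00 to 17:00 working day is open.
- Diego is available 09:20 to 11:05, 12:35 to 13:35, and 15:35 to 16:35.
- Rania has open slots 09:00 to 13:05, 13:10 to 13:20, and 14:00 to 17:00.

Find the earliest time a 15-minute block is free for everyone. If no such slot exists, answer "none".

Beatriz free within 09:00–17:00: 09:00–12:10, 12:40–17:00.
Chen free within 09:00–17:00: 09:25–09:45, 09:55–12:55, 13:45–15:10.
Beatriz ∩ Chen: 09:25–09:45, 09:55–12:10, 12:40–12:55, 13:45–15:10.
Beatriz ∩ Chen ∩ Diego: 09:25–09:45, 09:55–11:05, 12:40–12:55.
Beatriz ∩ Chen ∩ Diego ∩ Rania: 09:25–09:45, 09:55–11:05, 12:40–12:55.
Windows ≥ 15 min: 09:25–09:45, 09:55–11:05, 12:40–12:55.
Earliest such window starts at 09:25.

09:25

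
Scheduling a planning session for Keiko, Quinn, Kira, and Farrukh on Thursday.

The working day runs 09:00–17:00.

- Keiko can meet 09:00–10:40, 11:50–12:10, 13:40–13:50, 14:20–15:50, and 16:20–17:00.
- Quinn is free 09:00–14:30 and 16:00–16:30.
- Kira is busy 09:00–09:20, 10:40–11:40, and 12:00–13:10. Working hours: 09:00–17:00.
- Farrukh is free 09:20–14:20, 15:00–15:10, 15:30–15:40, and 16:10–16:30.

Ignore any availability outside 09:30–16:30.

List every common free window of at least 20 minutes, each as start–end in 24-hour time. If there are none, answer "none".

Kira free within 09:00–17:00: 09:20–10:40, 11:40–12:00, 13:10–17:00.
Keiko ∩ Quinn: 09:00–10:40, 11:50–12:10, 13:40–13:50, 14:20–14:30, 16:20–16:30.
Keiko ∩ Quinn ∩ Kira: 09:20–10:40, 11:50–12:00, 13:40–13:50, 14:20–14:30, 16:20–16:30.
Keiko ∩ Quinn ∩ Kira ∩ Farrukh: 09:20–10:40, 11:50–12:00, 13:40–13:50, 16:20–16:30.
Restricted to 09:30–16:30: 09:30–10:40, 11:50–12:00, 13:40–13:50, 16:20–16:30.
Windows ≥ 20 min: 09:30–10:40.

09:30–10:40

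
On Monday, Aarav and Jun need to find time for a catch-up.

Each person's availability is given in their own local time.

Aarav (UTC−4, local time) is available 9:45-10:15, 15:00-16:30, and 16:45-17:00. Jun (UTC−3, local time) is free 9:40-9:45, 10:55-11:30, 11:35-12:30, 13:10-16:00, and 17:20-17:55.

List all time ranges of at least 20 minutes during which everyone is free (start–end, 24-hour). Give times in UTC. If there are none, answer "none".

Aarav → UTC: 13:45–14:15, 19:00–20:30, 20:45–21:00.
Jun → UTC: 12:40–12:45, 13:55–14:30, 14:35–15:30, 16:10–19:00, 20:20–20:55.
Aarav ∩ Jun: 13:55–14:15, 20:20–20:30, 20:45–20:55.
Windows ≥ 20 min: 13:55–14:15.

13:55–14:15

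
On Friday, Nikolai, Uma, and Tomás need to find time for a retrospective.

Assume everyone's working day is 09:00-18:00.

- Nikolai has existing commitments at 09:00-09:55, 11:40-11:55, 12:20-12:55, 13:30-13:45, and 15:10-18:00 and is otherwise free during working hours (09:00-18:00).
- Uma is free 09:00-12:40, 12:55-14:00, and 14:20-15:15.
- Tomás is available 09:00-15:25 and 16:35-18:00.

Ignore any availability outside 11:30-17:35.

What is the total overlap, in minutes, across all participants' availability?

Nikolai free within 09:00–18:00: 09:55–11:40, 11:55–12:20, 12:55–13:30, 13:45–15:10.
Nikolai ∩ Uma: 09:55–11:40, 11:55–12:20, 12:55–13:30, 13:45–14:00, 14:20–15:10.
Nikolai ∩ Uma ∩ Tomás: 09:55–11:40, 11:55–12:20, 12:55–13:30, 13:45–14:00, 14:20–15:10.
Restricted to 11:30–17:35: 11:30–11:40, 11:55–12:20, 12:55–13:30, 13:45–14:00, 14:20–15:10.
Total common minutes: 10 + 25 + 35 + 15 + 50 = 135.

135 minutes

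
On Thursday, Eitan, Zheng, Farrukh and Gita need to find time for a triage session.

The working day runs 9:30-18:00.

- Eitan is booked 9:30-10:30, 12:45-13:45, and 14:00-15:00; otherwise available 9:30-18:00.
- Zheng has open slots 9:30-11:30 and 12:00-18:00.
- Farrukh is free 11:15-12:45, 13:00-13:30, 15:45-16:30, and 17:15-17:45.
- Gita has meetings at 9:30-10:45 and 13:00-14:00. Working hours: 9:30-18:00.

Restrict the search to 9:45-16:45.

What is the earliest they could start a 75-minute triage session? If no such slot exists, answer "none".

Eitan free within 09:30–18:00: 10:30–12:45, 13:45–14:00, 15:00–18:00.
Gita free within 09:30–18:00: 10:45–13:00, 14:00–18:00.
Eitan ∩ Zheng: 10:30–11:30, 12:00–12:45, 13:45–14:00, 15:00–18:00.
Eitan ∩ Zheng ∩ Farrukh: 11:15–11:30, 12:00–12:45, 15:45–16:30, 17:15–17:45.
Eitan ∩ Zheng ∩ Farrukh ∩ Gita: 11:15–11:30, 12:00–12:45, 15:45–16:30, 17:15–17:45.
Restricted to 09:45–16:45: 11:15–11:30, 12:00–12:45, 15:45–16:30.
Windows ≥ 75 min: (none).

none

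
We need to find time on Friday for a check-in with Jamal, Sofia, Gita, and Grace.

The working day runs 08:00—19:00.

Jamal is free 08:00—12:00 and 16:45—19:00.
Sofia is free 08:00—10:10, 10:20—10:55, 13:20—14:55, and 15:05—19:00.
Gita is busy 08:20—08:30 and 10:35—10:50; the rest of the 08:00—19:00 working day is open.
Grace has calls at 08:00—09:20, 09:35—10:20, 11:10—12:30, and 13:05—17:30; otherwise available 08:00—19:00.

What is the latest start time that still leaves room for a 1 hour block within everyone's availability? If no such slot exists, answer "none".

Gita free within 08:00–19:00: 08:00–08:20, 08:30–10:35, 10:50–19:00.
Grace free within 08:00–19:00: 09:20–09:35, 10:20–11:10, 12:30–13:05, 17:30–19:00.
Jamal ∩ Sofia: 08:00–10:10, 10:20–10:55, 16:45–19:00.
Jamal ∩ Sofia ∩ Gita: 08:00–08:20, 08:30–10:10, 10:20–10:35, 10:50–10:55, 16:45–19:00.
Jamal ∩ Sofia ∩ Gita ∩ Grace: 09:20–09:35, 10:20–10:35, 10:50–10:55, 17:30–19:00.
Windows ≥ 60 min: 17:30–19:00.
Latest start in the last window 17:30–19:00 is 19:00 − 60 min = 18:00.

18:00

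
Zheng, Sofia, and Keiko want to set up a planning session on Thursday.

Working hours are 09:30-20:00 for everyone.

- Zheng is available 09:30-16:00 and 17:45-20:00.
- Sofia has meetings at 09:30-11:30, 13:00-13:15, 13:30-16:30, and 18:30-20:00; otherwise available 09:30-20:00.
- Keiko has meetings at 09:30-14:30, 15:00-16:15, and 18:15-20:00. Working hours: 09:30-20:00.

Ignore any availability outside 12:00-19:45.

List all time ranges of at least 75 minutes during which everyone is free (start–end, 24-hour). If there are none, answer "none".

Sofia free within 09:30–20:00: 11:30–13:00, 13:15–13:30, 16:30–18:30.
Keiko free within 09:30–20:00: 14:30–15:00, 16:15–18:15.
Zheng ∩ Sofia: 11:30–13:00, 13:15–13:30, 17:45–18:30.
Zheng ∩ Sofia ∩ Keiko: 17:45–18:15.
Restricted to 12:00–19:45: 17:45–18:15.
Windows ≥ 75 min: (none).

none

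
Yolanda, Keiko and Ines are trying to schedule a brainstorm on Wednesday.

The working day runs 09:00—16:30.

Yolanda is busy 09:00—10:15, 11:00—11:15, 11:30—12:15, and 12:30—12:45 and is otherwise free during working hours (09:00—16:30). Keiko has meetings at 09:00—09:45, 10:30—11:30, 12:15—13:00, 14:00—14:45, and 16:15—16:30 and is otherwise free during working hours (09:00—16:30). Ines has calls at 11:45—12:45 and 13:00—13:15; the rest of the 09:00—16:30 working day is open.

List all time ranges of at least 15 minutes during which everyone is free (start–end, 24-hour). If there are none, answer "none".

10:15–10:30, 13:15–14:00, 14:45–16:15

Yolanda free within 09:00–16:30: 10:15–11:00, 11:15–11:30, 12:15–12:30, 12:45–16:30.
Keiko free within 09:00–16:30: 09:45–10:30, 11:30–12:15, 13:00–14:00, 14:45–16:15.
Ines free within 09:00–16:30: 09:00–11:45, 12:45–13:00, 13:15–16:30.
Yolanda ∩ Keiko: 10:15–10:30, 13:00–14:00, 14:45–16:15.
Yolanda ∩ Keiko ∩ Ines: 10:15–10:30, 13:15–14:00, 14:45–16:15.
Windows ≥ 15 min: 10:15–10:30, 13:15–14:00, 14:45–16:15.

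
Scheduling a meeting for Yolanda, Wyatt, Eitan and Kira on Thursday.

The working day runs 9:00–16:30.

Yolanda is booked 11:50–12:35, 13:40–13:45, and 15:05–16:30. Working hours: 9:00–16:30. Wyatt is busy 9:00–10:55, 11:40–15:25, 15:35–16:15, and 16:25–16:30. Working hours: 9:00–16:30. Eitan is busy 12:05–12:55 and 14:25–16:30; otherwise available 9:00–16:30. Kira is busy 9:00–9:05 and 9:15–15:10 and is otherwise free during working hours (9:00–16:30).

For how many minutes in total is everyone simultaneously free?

Yolanda free within 09:00–16:30: 09:00–11:50, 12:35–13:40, 13:45–15:05.
Wyatt free within 09:00–16:30: 10:55–11:40, 15:25–15:35, 16:15–16:25.
Eitan free within 09:00–16:30: 09:00–12:05, 12:55–14:25.
Kira free within 09:00–16:30: 09:05–09:15, 15:10–16:30.
Yolanda ∩ Wyatt: 10:55–11:40.
Yolanda ∩ Wyatt ∩ Eitan: 10:55–11:40.
Yolanda ∩ Wyatt ∩ Eitan ∩ Kira: (none).
Total common minutes: 0.

0 minutes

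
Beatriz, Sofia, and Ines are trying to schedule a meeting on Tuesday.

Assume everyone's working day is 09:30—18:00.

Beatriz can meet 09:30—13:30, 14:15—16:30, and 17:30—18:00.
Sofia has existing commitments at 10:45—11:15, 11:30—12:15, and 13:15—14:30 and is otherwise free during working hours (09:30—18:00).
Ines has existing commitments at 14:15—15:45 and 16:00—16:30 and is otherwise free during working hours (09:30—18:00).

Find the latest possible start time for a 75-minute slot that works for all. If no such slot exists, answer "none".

Sofia free within 09:30–18:00: 09:30–10:45, 11:15–11:30, 12:15–13:15, 14:30–18:00.
Ines free within 09:30–18:00: 09:30–14:15, 15:45–16:00, 16:30–18:00.
Beatriz ∩ Sofia: 09:30–10:45, 11:15–11:30, 12:15–13:15, 14:30–16:30, 17:30–18:00.
Beatriz ∩ Sofia ∩ Ines: 09:30–10:45, 11:15–11:30, 12:15–13:15, 15:45–16:00, 17:30–18:00.
Windows ≥ 75 min: 09:30–10:45.
Latest start in the last window 09:30–10:45 is 10:45 − 75 min = 09:30.

09:30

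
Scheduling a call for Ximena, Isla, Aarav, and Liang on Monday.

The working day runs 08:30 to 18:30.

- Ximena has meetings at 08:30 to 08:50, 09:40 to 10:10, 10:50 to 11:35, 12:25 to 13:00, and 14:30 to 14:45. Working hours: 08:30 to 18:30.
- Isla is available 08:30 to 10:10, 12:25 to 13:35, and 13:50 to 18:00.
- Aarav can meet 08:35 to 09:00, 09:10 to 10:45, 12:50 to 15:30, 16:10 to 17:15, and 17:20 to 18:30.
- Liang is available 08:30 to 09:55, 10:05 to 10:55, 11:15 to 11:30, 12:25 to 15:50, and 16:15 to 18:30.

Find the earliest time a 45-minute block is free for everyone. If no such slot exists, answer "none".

Ximena free within 08:30–18:30: 08:50–09:40, 10:10–10:50, 11:35–12:25, 13:00–14:30, 14:45–18:30.
Ximena ∩ Isla: 08:50–09:40, 13:00–13:35, 13:50–14:30, 14:45–18:00.
Ximena ∩ Isla ∩ Aarav: 08:50–09:00, 09:10–09:40, 13:00–13:35, 13:50–14:30, 14:45–15:30, 16:10–17:15, 17:20–18:00.
Ximena ∩ Isla ∩ Aarav ∩ Liang: 08:50–09:00, 09:10–09:40, 13:00–13:35, 13:50–14:30, 14:45–15:30, 16:15–17:15, 17:20–18:00.
Windows ≥ 45 min: 14:45–15:30, 16:15–17:15.
Earliest such window starts at 14:45.

14:45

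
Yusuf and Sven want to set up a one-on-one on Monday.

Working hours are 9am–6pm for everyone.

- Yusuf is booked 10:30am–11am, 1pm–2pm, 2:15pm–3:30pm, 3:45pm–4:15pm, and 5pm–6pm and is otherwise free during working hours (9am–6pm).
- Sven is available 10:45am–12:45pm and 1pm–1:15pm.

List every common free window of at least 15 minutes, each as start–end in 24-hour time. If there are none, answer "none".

11:00–12:45

Yusuf free within 09:00–18:00: 09:00–10:30, 11:00–13:00, 14:00–14:15, 15:30–15:45, 16:15–17:00.
Yusuf ∩ Sven: 11:00–12:45.
Windows ≥ 15 min: 11:00–12:45.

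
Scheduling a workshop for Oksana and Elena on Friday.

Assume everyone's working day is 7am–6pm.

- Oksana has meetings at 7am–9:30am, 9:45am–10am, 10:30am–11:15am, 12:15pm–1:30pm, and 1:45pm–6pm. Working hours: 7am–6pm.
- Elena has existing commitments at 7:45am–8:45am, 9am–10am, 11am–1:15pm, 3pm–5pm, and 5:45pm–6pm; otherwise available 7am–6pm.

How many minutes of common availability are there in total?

45 minutes

Oksana free within 07:00–18:00: 09:30–09:45, 10:00–10:30, 11:15–12:15, 13:30–13:45.
Elena free within 07:00–18:00: 07:00–07:45, 08:45–09:00, 10:00–11:00, 13:15–15:00, 17:00–17:45.
Oksana ∩ Elena: 10:00–10:30, 13:30–13:45.
Total common minutes: 30 + 15 = 45.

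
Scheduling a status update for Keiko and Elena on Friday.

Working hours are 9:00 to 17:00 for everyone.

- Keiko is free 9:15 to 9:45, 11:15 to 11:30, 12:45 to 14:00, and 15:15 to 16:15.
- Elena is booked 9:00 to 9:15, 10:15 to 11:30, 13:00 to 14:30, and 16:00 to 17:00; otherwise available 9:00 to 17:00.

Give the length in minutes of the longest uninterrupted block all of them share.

Elena free within 09:00–17:00: 09:15–10:15, 11:30–13:00, 14:30–16:00.
Keiko ∩ Elena: 09:15–09:45, 12:45–13:00, 15:15–16:00.
Common window lengths: 30, 15, 45 min; longest is 45.

45 minutes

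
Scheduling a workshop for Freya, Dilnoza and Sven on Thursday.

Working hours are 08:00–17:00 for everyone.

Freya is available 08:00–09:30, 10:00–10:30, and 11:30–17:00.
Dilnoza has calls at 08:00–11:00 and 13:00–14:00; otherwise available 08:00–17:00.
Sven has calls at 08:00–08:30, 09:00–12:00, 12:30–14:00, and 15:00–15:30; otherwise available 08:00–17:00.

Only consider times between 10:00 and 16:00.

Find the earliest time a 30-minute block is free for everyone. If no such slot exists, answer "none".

Dilnoza free within 08:00–17:00: 11:00–13:00, 14:00–17:00.
Sven free within 08:00–17:00: 08:30–09:00, 12:00–12:30, 14:00–15:00, 15:30–17:00.
Freya ∩ Dilnoza: 11:30–13:00, 14:00–17:00.
Freya ∩ Dilnoza ∩ Sven: 12:00–12:30, 14:00–15:00, 15:30–17:00.
Restricted to 10:00–16:00: 12:00–12:30, 14:00–15:00, 15:30–16:00.
Windows ≥ 30 min: 12:00–12:30, 14:00–15:00, 15:30–16:00.
Earliest such window starts at 12:00.

12:00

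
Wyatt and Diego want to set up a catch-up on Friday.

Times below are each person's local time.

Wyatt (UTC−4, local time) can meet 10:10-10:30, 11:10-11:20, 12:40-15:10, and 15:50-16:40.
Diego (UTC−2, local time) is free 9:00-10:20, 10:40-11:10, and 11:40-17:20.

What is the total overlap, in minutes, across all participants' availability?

180 minutes

Wyatt → UTC: 14:10–14:30, 15:10–15:20, 16:40–19:10, 19:50–20:40.
Diego → UTC: 11:00–12:20, 12:40–13:10, 13:40–19:20.
Wyatt ∩ Diego: 14:10–14:30, 15:10–15:20, 16:40–19:10.
Total common minutes: 20 + 10 + 150 = 180.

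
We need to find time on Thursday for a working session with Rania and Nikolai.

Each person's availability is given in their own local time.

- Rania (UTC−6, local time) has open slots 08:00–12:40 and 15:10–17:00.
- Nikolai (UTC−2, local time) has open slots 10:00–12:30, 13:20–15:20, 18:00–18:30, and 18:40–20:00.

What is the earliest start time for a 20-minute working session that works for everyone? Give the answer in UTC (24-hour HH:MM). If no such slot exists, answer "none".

Rania → UTC: 14:00–18:40, 21:10–23:00.
Nikolai → UTC: 12:00–14:30, 15:20–17:20, 20:00–20:30, 20:40–22:00.
Rania ∩ Nikolai: 14:00–14:30, 15:20–17:20, 21:10–22:00.
Windows ≥ 20 min: 14:00–14:30, 15:20–17:20, 21:10–22:00.
Earliest such window starts at 14:00.

14:00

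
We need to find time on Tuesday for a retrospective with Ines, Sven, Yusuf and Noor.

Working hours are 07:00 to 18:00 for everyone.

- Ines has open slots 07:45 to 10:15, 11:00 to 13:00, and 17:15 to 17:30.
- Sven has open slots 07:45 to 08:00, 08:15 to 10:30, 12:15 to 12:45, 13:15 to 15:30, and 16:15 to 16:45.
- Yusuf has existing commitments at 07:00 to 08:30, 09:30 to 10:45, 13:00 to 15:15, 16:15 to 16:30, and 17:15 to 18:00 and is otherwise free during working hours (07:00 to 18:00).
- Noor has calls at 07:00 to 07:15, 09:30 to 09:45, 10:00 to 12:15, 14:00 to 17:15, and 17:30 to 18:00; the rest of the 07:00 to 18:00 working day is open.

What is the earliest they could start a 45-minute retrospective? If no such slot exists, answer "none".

Yusuf free within 07:00–18:00: 08:30–09:30, 10:45–13:00, 15:15–16:15, 16:30–17:15.
Noor free within 07:00–18:00: 07:15–09:30, 09:45–10:00, 12:15–14:00, 17:15–17:30.
Ines ∩ Sven: 07:45–08:00, 08:15–10:15, 12:15–12:45.
Ines ∩ Sven ∩ Yusuf: 08:30–09:30, 12:15–12:45.
Ines ∩ Sven ∩ Yusuf ∩ Noor: 08:30–09:30, 12:15–12:45.
Windows ≥ 45 min: 08:30–09:30.
Earliest such window starts at 08:30.

08:30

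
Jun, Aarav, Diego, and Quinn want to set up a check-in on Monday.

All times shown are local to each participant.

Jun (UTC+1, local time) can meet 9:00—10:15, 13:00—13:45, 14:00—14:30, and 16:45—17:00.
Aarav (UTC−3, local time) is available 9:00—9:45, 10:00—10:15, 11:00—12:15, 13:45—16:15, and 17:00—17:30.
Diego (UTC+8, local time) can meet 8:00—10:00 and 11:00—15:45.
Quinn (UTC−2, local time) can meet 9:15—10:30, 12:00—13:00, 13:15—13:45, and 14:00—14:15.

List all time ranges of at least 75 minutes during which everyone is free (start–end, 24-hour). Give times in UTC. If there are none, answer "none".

Jun → UTC: 08:00–09:15, 12:00–12:45, 13:00–13:30, 15:45–16:00.
Aarav → UTC: 12:00–12:45, 13:00–13:15, 14:00–15:15, 16:45–19:15, 20:00–20:30.
Diego → UTC: 00:00–02:00, 03:00–07:45.
Quinn → UTC: 11:15–12:30, 14:00–15:00, 15:15–15:45, 16:00–16:15.
Jun ∩ Aarav: 12:00–12:45, 13:00–13:15.
Jun ∩ Aarav ∩ Diego: (none).
Jun ∩ Aarav ∩ Diego ∩ Quinn: (none).
Windows ≥ 75 min: (none).

none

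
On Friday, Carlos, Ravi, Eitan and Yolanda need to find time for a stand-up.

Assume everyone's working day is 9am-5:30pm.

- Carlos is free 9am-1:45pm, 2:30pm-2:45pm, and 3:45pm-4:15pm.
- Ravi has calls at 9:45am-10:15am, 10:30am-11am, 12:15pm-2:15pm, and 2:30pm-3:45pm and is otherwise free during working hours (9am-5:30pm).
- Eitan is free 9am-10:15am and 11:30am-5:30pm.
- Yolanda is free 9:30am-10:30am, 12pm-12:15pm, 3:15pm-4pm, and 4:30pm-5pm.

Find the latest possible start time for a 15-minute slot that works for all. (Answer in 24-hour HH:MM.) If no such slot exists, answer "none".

Ravi free within 09:00–17:30: 09:00–09:45, 10:15–10:30, 11:00–12:15, 14:15–14:30, 15:45–17:30.
Carlos ∩ Ravi: 09:00–09:45, 10:15–10:30, 11:00–12:15, 15:45–16:15.
Carlos ∩ Ravi ∩ Eitan: 09:00–09:45, 11:30–12:15, 15:45–16:15.
Carlos ∩ Ravi ∩ Eitan ∩ Yolanda: 09:30–09:45, 12:00–12:15, 15:45–16:00.
Windows ≥ 15 min: 09:30–09:45, 12:00–12:15, 15:45–16:00.
Latest start in the last window 15:45–16:00 is 16:00 − 15 min = 15:45.

15:45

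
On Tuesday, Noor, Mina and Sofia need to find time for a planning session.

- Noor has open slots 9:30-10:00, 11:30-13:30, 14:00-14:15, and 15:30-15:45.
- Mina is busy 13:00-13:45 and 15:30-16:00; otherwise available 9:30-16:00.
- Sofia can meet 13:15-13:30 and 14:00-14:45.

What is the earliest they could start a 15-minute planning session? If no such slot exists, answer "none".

14:00

Mina free within 09:30–16:00: 09:30–13:00, 13:45–15:30.
Noor ∩ Mina: 09:30–10:00, 11:30–13:00, 14:00–14:15.
Noor ∩ Mina ∩ Sofia: 14:00–14:15.
Windows ≥ 15 min: 14:00–14:15.
Earliest such window starts at 14:00.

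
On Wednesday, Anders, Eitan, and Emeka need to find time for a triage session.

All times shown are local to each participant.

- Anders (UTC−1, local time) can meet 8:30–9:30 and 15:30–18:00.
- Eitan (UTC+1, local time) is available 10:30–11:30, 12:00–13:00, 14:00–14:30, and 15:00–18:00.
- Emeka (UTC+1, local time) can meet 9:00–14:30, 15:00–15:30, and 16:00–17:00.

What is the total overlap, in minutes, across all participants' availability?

60 minutes

Anders → UTC: 09:30–10:30, 16:30–19:00.
Eitan → UTC: 09:30–10:30, 11:00–12:00, 13:00–13:30, 14:00–17:00.
Emeka → UTC: 08:00–13:30, 14:00–14:30, 15:00–16:00.
Anders ∩ Eitan: 09:30–10:30, 16:30–17:00.
Anders ∩ Eitan ∩ Emeka: 09:30–10:30.
Total common minutes: 60.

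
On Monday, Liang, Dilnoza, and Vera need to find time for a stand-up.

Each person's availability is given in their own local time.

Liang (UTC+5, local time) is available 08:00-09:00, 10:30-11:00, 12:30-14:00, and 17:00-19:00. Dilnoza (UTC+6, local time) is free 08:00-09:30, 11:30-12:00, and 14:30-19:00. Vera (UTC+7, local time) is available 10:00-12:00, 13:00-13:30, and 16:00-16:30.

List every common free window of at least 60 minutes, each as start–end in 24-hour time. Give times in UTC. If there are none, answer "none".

Liang → UTC: 03:00–04:00, 05:30–06:00, 07:30–09:00, 12:00–14:00.
Dilnoza → UTC: 02:00–03:30, 05:30–06:00, 08:30–13:00.
Vera → UTC: 03:00–05:00, 06:00–06:30, 09:00–09:30.
Liang ∩ Dilnoza: 03:00–03:30, 05:30–06:00, 08:30–09:00, 12:00–13:00.
Liang ∩ Dilnoza ∩ Vera: 03:00–03:30.
Windows ≥ 60 min: (none).

none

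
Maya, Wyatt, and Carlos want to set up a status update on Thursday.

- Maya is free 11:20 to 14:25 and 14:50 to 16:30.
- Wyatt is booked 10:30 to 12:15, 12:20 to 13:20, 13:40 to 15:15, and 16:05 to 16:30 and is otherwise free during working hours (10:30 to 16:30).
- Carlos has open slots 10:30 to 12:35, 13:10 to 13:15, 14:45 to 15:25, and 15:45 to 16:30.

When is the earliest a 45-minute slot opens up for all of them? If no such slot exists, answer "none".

none

Wyatt free within 10:30–16:30: 12:15–12:20, 13:20–13:40, 15:15–16:05.
Maya ∩ Wyatt: 12:15–12:20, 13:20–13:40, 15:15–16:05.
Maya ∩ Wyatt ∩ Carlos: 12:15–12:20, 15:15–15:25, 15:45–16:05.
Windows ≥ 45 min: (none).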